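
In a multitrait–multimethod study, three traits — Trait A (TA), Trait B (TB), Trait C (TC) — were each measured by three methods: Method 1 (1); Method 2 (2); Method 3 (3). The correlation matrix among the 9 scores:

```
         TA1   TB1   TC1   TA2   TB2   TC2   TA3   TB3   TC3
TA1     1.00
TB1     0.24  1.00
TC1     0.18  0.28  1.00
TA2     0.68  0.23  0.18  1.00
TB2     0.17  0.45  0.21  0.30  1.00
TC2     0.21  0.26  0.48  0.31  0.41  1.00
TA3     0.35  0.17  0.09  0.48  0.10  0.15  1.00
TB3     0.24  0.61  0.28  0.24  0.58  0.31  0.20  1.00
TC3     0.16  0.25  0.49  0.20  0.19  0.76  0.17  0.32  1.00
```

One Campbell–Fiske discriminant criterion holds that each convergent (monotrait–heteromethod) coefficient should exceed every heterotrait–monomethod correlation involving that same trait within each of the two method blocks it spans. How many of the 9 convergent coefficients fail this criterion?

0

Checking each validity diagonal entry against its comparison values:
TA (methods 1·2): 0.68 vs {0.24, 0.30, 0.18, 0.31} → pass.
TA (methods 1·3): 0.35 vs {0.24, 0.20, 0.18, 0.17} → pass.
TA (methods 2·3): 0.48 vs {0.30, 0.20, 0.31, 0.17} → pass.
TB (methods 1·2): 0.45 vs {0.24, 0.30, 0.28, 0.41} → pass.
TB (methods 1·3): 0.61 vs {0.24, 0.20, 0.28, 0.32} → pass.
TB (methods 2·3): 0.58 vs {0.30, 0.20, 0.41, 0.32} → pass.
TC (methods 1·2): 0.48 vs {0.18, 0.31, 0.28, 0.41} → pass.
TC (methods 1·3): 0.49 vs {0.18, 0.17, 0.28, 0.32} → pass.
TC (methods 2·3): 0.76 vs {0.31, 0.17, 0.41, 0.32} → pass.
0 of 9 fail.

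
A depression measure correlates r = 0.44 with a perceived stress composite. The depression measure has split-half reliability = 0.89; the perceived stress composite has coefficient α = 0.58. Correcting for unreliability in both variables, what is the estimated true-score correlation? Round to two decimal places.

0.61

r_true = r_obs / √(r_xx · r_yy) = 0.44 / √(0.89 × 0.58) = 0.44 / √0.5162 = 0.44 / 0.7185 ≈ 0.61.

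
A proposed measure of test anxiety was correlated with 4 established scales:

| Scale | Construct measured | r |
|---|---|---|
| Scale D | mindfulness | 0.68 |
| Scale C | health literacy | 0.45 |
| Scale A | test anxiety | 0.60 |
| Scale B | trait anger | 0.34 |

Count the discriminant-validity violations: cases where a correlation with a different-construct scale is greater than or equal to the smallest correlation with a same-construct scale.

1

Convergent (same construct = test anxiety): Scale A.
Smallest convergent = 0.60. Discriminant values: 0.68, 0.45, 0.34; count ≥ 0.60 → 1.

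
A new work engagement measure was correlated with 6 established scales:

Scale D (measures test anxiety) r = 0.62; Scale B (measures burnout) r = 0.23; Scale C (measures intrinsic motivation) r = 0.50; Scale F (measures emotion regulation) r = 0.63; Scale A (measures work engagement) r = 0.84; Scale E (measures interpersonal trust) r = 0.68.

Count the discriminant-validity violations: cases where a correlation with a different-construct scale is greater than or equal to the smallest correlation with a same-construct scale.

Convergent (same construct = work engagement): Scale A.
Smallest convergent = 0.84. Discriminant values: 0.62, 0.23, 0.50, 0.63, 0.68; count ≥ 0.84 → 0.

0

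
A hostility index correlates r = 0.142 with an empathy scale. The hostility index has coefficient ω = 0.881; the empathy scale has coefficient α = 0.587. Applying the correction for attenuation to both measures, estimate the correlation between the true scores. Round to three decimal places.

0.197

r_true = r_obs / √(r_xx · r_yy) = 0.142 / √(0.881 × 0.587) = 0.142 / √0.517147 = 0.142 / 0.7191 ≈ 0.197.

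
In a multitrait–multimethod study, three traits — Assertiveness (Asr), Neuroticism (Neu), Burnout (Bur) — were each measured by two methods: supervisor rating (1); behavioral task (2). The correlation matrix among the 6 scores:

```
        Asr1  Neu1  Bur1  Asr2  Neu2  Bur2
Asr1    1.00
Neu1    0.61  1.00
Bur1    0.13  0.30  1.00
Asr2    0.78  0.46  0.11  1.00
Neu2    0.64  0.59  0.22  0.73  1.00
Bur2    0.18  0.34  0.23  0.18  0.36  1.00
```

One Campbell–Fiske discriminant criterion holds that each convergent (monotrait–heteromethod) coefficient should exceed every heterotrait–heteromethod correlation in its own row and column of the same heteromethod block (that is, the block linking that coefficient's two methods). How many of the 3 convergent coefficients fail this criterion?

Each convergent coefficient versus the relevant comparison correlations:
Asr (methods 1·2): 0.78 vs {0.64, 0.46, 0.18, 0.11} → pass.
Neu (methods 1·2): 0.59 vs {0.46, 0.64, 0.34, 0.22} → fail.
Bur (methods 1·2): 0.23 vs {0.11, 0.18, 0.22, 0.34} → fail.
2 of 3 fail.

2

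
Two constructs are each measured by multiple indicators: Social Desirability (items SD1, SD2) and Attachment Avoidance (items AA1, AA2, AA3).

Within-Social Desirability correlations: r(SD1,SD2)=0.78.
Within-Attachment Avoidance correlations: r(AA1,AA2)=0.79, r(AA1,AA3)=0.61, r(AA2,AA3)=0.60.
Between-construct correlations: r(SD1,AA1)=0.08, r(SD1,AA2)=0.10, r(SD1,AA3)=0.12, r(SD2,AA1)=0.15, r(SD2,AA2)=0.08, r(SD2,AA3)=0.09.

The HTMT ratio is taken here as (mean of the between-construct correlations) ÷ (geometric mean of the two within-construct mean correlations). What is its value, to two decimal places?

Mean between = 0.62/6 = 0.1033.
Mean within-SD = 0.78/1 = 0.7800; mean within-AA = 2.00/3 = 0.6667.
Geometric mean = √(0.7800 × 0.6667) = 0.7211.
HTMT = 0.1033 / 0.7211 = 0.14.

0.14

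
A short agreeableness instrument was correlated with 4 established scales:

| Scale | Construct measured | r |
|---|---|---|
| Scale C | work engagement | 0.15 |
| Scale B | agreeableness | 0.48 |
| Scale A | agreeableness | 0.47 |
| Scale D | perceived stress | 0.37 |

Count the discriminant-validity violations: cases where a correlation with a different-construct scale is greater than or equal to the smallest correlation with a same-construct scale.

Convergent (same construct = agreeableness): Scale B, Scale A.
Smallest convergent = 0.47. Discriminant values: 0.15, 0.37; count ≥ 0.47 → 0.

0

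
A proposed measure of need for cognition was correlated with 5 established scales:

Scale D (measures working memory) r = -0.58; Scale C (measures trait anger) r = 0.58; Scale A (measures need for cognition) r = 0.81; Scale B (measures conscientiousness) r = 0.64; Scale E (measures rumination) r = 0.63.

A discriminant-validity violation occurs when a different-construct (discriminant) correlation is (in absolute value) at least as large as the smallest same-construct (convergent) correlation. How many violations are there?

Convergent (same construct = need for cognition): Scale A.
Smallest convergent = 0.81. Discriminant |r|: 0.58, 0.58, 0.64, 0.63; count ≥ 0.81 → 0.

0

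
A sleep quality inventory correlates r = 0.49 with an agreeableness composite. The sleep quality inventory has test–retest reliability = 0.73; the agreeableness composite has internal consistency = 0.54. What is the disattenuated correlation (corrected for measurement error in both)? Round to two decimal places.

r_true = r_obs / √(r_xx · r_yy) = 0.49 / √(0.73 × 0.54) = 0.49 / √0.3942 = 0.49 / 0.6279 ≈ 0.78.

0.78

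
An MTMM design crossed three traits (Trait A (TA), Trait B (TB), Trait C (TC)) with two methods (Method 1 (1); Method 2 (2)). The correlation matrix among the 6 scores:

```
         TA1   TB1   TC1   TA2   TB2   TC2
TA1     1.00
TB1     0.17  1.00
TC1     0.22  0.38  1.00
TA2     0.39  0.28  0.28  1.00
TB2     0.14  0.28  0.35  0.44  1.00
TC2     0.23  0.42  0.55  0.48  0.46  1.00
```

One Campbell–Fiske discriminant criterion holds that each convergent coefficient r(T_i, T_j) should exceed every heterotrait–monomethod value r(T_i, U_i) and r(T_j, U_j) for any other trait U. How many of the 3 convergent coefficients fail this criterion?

Checking each validity diagonal entry against its comparison values:
TA (methods 1·2): 0.39 vs {0.17, 0.44, 0.22, 0.48} → fail.
TB (methods 1·2): 0.28 vs {0.17, 0.44, 0.38, 0.46} → fail.
TC (methods 1·2): 0.55 vs {0.22, 0.48, 0.38, 0.46} → pass.
2 of 3 fail.

2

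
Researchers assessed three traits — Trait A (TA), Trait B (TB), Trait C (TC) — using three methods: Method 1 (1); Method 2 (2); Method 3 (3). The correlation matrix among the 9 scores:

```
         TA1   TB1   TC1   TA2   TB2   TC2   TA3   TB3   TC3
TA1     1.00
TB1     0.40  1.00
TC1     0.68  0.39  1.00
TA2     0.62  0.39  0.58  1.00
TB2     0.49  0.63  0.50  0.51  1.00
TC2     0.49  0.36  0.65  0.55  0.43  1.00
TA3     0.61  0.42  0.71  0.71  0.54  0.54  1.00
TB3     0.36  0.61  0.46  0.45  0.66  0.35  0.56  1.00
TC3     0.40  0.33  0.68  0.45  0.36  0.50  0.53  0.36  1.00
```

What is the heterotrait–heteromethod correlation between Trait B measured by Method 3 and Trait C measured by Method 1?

0.46

Different traits and methods: r(TB3, TC1) = 0.46.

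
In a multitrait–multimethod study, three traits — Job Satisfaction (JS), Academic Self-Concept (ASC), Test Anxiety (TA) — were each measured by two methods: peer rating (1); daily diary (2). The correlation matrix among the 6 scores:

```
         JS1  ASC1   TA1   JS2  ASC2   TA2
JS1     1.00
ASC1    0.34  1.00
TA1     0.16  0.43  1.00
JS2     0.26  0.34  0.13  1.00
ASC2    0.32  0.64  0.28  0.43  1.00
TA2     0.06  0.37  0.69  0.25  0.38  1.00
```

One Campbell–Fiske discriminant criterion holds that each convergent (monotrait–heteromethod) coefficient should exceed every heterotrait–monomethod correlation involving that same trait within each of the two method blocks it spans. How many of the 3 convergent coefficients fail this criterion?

Each convergent coefficient versus the relevant comparison correlations:
JS (methods 1·2): 0.26 vs {0.34, 0.43, 0.16, 0.25} → fail.
ASC (methods 1·2): 0.64 vs {0.34, 0.43, 0.43, 0.38} → pass.
TA (methods 1·2): 0.69 vs {0.16, 0.25, 0.43, 0.38} → pass.
1 of 3 fail.

1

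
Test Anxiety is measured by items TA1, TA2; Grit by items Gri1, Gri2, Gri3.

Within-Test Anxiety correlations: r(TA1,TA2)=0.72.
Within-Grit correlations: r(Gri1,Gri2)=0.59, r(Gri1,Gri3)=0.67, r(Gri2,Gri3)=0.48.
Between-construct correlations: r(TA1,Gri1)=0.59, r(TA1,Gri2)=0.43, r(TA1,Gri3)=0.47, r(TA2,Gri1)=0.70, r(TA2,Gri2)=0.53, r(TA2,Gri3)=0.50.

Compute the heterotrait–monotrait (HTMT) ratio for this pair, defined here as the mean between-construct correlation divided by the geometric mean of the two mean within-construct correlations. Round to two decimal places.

0.83

Mean between = 3.22/6 = 0.5367.
Mean within-TA = 0.72/1 = 0.7200; mean within-Gri = 1.74/3 = 0.5800.
Geometric mean = √(0.7200 × 0.5800) = 0.6462.
HTMT = 0.5367 / 0.6462 = 0.83.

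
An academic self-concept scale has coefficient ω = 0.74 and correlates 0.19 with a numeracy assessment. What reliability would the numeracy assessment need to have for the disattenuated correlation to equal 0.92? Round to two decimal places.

r_true = r_obs / √(r_xx · r_yy) ⇒ 0.92 = 0.19 / √(0.74 · r_yy).
√(0.74 · r_yy) = 0.19 / 0.92 = 0.2065; 0.74 · r_yy = 0.0426; r_yy = 0.0426 / 0.74 ≈ 0.06.

0.06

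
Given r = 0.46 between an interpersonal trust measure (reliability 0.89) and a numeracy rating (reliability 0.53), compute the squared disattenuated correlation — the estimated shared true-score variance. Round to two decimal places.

0.45

Disattenuated r = 0.46 / √(0.89 × 0.53) = 0.46 / 0.6868 = 0.6698.
Shared true-score variance = 0.6698² = 0.4486 ≈ 0.45.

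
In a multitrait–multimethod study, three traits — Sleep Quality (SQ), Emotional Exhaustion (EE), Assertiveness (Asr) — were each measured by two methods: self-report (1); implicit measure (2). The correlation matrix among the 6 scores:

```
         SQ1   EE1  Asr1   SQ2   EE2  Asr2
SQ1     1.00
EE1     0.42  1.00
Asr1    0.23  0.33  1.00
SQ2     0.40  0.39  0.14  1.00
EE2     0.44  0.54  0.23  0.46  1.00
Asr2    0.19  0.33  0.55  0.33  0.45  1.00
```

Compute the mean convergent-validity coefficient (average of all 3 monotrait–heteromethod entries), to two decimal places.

Convergent values: 0.40, 0.54, 0.55; mean = 1.49/3 = 0.50.

0.50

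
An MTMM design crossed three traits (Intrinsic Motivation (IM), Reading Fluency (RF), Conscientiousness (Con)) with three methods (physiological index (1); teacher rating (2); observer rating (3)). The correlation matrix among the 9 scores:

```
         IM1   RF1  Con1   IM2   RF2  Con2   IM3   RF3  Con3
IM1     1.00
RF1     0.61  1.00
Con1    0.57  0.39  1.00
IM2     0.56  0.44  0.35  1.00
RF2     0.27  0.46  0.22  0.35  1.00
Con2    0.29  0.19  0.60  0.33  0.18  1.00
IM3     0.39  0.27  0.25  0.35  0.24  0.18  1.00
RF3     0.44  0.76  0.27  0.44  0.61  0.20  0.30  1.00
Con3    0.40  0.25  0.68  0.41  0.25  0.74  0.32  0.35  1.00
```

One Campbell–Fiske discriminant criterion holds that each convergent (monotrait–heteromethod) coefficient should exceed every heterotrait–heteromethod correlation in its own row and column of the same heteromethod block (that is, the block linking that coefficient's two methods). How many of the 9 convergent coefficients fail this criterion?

Checking each validity diagonal entry against its comparison values:
IM (methods 1·2): 0.56 vs {0.27, 0.44, 0.29, 0.35} → pass.
IM (methods 1·3): 0.39 vs {0.44, 0.27, 0.40, 0.25} → fail.
IM (methods 2·3): 0.35 vs {0.44, 0.24, 0.41, 0.18} → fail.
RF (methods 1·2): 0.46 vs {0.44, 0.27, 0.19, 0.22} → pass.
RF (methods 1·3): 0.76 vs {0.27, 0.44, 0.25, 0.27} → pass.
RF (methods 2·3): 0.61 vs {0.24, 0.44, 0.25, 0.20} → pass.
Con (methods 1·2): 0.60 vs {0.35, 0.29, 0.22, 0.19} → pass.
Con (methods 1·3): 0.68 vs {0.25, 0.40, 0.27, 0.25} → pass.
Con (methods 2·3): 0.74 vs {0.18, 0.41, 0.20, 0.25} → pass.
2 of 9 fail.

2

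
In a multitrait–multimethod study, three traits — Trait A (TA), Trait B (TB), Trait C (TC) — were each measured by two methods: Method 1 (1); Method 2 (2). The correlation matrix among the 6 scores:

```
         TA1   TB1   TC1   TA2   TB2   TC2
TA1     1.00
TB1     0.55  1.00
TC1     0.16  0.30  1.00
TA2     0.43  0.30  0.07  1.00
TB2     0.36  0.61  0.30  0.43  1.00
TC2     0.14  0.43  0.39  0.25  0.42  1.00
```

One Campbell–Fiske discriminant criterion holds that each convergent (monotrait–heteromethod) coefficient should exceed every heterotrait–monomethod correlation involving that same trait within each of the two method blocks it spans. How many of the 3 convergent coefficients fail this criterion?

Checking each validity diagonal entry against its comparison values:
TA (methods 1·2): 0.43 vs {0.55, 0.43, 0.16, 0.25} → fail.
TB (methods 1·2): 0.61 vs {0.55, 0.43, 0.30, 0.42} → pass.
TC (methods 1·2): 0.39 vs {0.16, 0.25, 0.30, 0.42} → fail.
2 of 3 fail.

2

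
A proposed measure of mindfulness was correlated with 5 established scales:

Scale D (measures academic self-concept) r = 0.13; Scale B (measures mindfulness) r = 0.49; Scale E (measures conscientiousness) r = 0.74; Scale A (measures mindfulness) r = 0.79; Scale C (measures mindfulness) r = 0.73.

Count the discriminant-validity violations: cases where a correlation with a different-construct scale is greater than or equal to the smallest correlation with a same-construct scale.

Convergent (same construct = mindfulness): Scale B, Scale A, Scale C.
Smallest convergent = 0.49. Discriminant values: 0.13, 0.74; count ≥ 0.49 → 1.

1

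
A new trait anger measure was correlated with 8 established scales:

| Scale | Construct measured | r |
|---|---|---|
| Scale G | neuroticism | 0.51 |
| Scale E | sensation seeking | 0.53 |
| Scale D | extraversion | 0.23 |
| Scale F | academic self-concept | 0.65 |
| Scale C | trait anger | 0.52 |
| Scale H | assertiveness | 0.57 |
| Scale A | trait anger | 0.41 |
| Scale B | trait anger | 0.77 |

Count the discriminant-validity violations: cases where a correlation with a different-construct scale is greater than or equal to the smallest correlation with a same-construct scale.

Convergent (same construct = trait anger): Scale C, Scale A, Scale B.
Smallest convergent = 0.41. Discriminant values: 0.51, 0.53, 0.23, 0.65, 0.57; count ≥ 0.41 → 4.

4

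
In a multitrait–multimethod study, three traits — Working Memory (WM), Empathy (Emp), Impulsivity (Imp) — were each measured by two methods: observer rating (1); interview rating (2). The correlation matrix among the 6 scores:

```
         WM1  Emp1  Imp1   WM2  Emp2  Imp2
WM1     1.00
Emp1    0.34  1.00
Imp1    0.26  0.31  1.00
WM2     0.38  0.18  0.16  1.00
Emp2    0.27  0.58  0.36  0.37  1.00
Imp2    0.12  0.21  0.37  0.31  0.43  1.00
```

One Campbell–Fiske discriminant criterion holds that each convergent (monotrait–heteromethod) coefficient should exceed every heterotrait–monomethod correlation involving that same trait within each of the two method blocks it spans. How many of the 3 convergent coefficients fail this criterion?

Convergent coefficients and their comparison sets:
WM (methods 1·2): 0.38 vs {0.34, 0.37, 0.26, 0.31} → pass.
Emp (methods 1·2): 0.58 vs {0.34, 0.37, 0.31, 0.43} → pass.
Imp (methods 1·2): 0.37 vs {0.26, 0.31, 0.31, 0.43} → fail.
1 of 3 fail.

1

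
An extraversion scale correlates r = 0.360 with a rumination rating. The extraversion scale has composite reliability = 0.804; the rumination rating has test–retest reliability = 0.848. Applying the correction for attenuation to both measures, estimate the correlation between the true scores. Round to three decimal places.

0.436

r_true = r_obs / √(r_xx · r_yy) = 0.360 / √(0.804 × 0.848) = 0.360 / √0.681792 = 0.360 / 0.8257 ≈ 0.436.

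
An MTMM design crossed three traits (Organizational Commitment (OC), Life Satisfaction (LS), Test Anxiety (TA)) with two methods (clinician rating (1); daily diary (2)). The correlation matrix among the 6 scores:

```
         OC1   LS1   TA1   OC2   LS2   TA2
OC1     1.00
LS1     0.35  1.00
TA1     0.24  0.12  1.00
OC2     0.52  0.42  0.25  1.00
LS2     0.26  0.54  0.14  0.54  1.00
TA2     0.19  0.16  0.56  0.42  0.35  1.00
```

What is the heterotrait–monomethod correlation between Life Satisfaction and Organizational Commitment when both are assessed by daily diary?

0.54

Different traits, same method: r(LS2, OC2) = 0.54.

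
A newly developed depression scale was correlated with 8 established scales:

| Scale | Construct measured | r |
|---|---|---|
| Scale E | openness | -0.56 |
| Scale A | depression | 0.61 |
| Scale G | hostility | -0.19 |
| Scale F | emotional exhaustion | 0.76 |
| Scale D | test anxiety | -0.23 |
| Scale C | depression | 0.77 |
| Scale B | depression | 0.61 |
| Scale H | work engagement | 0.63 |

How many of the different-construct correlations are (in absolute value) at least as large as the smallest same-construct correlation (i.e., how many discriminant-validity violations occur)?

2

Convergent (same construct = depression): Scale A, Scale C, Scale B.
Smallest convergent = 0.61. Discriminant |r|: 0.56, 0.19, 0.76, 0.23, 0.63; count ≥ 0.61 → 2.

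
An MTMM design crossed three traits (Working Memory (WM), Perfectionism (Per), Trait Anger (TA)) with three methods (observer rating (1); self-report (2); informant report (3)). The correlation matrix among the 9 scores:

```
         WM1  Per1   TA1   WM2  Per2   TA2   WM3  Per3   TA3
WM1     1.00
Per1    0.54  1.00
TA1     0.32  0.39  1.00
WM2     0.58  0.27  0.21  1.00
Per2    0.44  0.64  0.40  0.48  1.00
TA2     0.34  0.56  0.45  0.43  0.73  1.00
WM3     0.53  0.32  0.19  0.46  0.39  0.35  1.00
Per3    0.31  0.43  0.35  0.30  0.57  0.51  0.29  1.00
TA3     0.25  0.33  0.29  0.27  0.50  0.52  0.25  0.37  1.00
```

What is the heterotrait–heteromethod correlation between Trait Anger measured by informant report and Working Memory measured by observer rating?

Different traits and methods: r(TA3, WM1) = 0.25.

0.25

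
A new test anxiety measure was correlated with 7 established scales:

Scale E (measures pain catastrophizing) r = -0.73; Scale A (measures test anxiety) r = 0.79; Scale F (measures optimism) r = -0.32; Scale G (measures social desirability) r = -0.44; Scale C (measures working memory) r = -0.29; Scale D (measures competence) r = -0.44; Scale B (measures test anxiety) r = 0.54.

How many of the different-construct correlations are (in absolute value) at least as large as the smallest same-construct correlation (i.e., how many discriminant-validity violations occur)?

1

Convergent (same construct = test anxiety): Scale A, Scale B.
Smallest convergent = 0.54. Discriminant |r|: 0.73, 0.32, 0.44, 0.29, 0.44; count ≥ 0.54 → 1.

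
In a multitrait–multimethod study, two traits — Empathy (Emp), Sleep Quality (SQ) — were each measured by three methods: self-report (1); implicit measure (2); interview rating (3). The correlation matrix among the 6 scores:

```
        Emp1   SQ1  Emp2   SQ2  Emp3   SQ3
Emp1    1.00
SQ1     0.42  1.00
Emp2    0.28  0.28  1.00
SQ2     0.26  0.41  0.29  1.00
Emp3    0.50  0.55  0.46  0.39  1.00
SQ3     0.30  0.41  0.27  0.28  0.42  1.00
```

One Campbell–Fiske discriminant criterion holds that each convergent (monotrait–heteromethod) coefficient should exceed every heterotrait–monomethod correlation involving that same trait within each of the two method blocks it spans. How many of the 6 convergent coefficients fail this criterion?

4

Each convergent coefficient versus the relevant comparison correlations:
Emp (methods 1·2): 0.28 vs {0.42, 0.29} → fail.
Emp (methods 1·3): 0.50 vs {0.42, 0.42} → pass.
Emp (methods 2·3): 0.46 vs {0.29, 0.42} → pass.
SQ (methods 1·2): 0.41 vs {0.42, 0.29} → fail.
SQ (methods 1·3): 0.41 vs {0.42, 0.42} → fail.
SQ (methods 2·3): 0.28 vs {0.29, 0.42} → fail.
4 of 6 fail.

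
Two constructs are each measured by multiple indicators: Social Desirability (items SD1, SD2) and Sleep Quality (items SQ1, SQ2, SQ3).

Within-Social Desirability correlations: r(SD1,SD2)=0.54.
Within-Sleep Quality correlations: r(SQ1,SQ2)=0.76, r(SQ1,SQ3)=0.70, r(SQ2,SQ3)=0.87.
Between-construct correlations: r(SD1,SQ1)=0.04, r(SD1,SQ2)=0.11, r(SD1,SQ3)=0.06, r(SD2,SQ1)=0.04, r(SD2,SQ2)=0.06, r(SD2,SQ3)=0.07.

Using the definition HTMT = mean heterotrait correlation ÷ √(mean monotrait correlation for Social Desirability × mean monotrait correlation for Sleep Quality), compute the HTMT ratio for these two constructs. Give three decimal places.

0.098

Mean heterotrait r = 0.38/6 = 0.0633.
Mean within-SD = 0.54/1 = 0.5400; mean within-SQ = 2.33/3 = 0.7767.
Geometric mean = √(0.5400 × 0.7767) = 0.6476.
HTMT = 0.0633 / 0.6476 = 0.098.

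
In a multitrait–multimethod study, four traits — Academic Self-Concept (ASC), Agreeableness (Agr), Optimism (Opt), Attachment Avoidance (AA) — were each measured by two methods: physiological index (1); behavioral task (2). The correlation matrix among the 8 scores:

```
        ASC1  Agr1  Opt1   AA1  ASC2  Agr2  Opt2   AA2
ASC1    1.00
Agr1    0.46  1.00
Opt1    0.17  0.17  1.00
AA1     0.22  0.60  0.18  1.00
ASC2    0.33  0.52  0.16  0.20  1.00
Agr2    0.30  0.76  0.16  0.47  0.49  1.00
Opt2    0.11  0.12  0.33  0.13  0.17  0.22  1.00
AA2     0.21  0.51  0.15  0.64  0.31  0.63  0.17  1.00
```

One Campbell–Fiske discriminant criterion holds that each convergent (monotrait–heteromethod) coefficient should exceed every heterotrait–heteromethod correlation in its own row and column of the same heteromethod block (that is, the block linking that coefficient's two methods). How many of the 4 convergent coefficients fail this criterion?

Each convergent coefficient versus the relevant comparison correlations:
ASC (methods 1·2): 0.33 vs {0.30, 0.52, 0.11, 0.16, 0.21, 0.20} → fail.
Agr (methods 1·2): 0.76 vs {0.52, 0.30, 0.12, 0.16, 0.51, 0.47} → pass.
Opt (methods 1·2): 0.33 vs {0.16, 0.11, 0.16, 0.12, 0.15, 0.13} → pass.
AA (methods 1·2): 0.64 vs {0.20, 0.21, 0.47, 0.51, 0.13, 0.15} → pass.
1 of 4 fail.

1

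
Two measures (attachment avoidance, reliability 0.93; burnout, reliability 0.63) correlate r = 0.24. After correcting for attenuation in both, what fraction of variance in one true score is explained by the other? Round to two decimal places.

Disattenuated r = 0.24 / √(0.93 × 0.63) = 0.24 / 0.7654 = 0.3136.
Shared true-score variance = 0.3136² = 0.0983 ≈ 0.10.

0.10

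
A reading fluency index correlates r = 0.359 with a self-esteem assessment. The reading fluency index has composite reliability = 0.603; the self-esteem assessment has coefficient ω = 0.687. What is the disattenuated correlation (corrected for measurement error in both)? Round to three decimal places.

r_true = r_obs / √(r_xx · r_yy) = 0.359 / √(0.603 × 0.687) = 0.359 / √0.414261 = 0.359 / 0.6436 ≈ 0.558.

0.558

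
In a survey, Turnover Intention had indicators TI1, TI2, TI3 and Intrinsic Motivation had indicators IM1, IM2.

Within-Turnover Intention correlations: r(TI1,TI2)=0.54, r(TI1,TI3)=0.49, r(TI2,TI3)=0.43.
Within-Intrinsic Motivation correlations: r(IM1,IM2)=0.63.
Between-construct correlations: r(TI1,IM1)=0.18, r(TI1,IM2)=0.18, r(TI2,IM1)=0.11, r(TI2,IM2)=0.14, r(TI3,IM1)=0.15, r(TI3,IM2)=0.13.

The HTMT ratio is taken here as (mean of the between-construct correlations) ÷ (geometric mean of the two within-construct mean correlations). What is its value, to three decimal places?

0.268

Between-construct mean = 0.89/6 = 0.1483.
Mean within-TI = 1.46/3 = 0.4867; mean within-IM = 0.63/1 = 0.6300.
Geometric mean = √(0.4867 × 0.6300) = 0.5537.
HTMT = 0.1483 / 0.5537 = 0.268.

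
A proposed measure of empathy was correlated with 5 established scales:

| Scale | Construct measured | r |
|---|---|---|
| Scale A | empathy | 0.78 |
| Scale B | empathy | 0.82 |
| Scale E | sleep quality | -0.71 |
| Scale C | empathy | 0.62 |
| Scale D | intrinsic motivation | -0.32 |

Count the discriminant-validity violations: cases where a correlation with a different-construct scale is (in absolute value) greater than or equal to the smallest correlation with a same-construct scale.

1

Convergent (same construct = empathy): Scale A, Scale B, Scale C.
Smallest convergent = 0.62. Discriminant |r|: 0.71, 0.32; count ≥ 0.62 → 1.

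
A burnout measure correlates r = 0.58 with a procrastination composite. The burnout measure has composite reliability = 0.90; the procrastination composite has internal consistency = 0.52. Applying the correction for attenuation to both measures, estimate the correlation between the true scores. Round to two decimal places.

r_true = r_obs / √(r_xx · r_yy) = 0.58 / √(0.90 × 0.52) = 0.58 / √0.4680 = 0.58 / 0.6841 ≈ 0.85.

0.85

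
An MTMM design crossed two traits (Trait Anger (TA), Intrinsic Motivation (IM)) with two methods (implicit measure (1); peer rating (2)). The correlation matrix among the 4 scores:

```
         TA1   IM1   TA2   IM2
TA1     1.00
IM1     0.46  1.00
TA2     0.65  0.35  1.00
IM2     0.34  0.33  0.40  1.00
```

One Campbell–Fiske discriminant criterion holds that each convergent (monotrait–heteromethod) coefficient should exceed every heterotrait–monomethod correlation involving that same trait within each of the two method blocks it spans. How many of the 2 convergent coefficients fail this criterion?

Each convergent coefficient versus the relevant comparison correlations:
TA (methods 1·2): 0.65 vs {0.46, 0.40} → pass.
IM (methods 1·2): 0.33 vs {0.46, 0.40} → fail.
1 of 2 fail.

1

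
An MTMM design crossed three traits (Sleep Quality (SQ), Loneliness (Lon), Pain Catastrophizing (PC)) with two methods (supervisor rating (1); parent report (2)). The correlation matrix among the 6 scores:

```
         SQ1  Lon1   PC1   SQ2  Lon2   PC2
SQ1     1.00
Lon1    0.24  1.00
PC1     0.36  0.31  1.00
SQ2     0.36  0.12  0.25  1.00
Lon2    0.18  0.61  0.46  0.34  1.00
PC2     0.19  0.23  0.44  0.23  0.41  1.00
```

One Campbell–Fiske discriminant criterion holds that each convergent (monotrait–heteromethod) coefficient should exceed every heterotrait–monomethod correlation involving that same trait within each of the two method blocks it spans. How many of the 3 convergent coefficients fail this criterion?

Convergent coefficients and their comparison sets:
SQ (methods 1·2): 0.36 vs {0.24, 0.34, 0.36, 0.23} → fail.
Lon (methods 1·2): 0.61 vs {0.24, 0.34, 0.31, 0.41} → pass.
PC (methods 1·2): 0.44 vs {0.36, 0.23, 0.31, 0.41} → pass.
1 of 3 fail.

1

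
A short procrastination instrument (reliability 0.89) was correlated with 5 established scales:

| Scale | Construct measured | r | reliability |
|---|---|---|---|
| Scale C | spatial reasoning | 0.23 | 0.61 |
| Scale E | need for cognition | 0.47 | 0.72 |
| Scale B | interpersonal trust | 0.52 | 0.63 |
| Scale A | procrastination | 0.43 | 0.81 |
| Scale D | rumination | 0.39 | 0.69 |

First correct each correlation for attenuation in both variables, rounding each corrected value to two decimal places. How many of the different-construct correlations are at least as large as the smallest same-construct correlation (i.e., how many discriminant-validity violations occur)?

Disattenuated r (r / √(r_scale · r_new)):
  Scale C (disc): 0.23 / √(0.61·0.89) = 0.31
  Scale E (disc): 0.47 / √(0.72·0.89) = 0.59
  Scale B (disc): 0.52 / √(0.63·0.89) = 0.69
  Scale A (conv): 0.43 / √(0.81·0.89) = 0.51
  Scale D (disc): 0.39 / √(0.69·0.89) = 0.50
Smallest convergent = 0.51. Discriminant values: 0.31, 0.59, 0.69, 0.50; count ≥ 0.51 → 2.

2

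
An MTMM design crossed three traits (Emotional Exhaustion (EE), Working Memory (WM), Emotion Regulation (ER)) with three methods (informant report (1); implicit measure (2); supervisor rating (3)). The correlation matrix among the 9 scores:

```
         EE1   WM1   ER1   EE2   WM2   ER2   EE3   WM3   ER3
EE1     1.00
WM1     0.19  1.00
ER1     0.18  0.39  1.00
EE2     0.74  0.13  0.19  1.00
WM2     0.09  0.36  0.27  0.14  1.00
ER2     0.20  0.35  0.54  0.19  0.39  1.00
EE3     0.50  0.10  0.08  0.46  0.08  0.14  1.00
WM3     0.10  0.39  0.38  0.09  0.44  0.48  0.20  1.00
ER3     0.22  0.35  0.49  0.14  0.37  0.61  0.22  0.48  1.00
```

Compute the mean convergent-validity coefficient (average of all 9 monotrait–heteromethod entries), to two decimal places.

0.50

Convergent values: 0.74, 0.50, 0.46, 0.36, 0.39, 0.44, 0.54, 0.49, 0.61; mean = 4.53/9 = 0.50.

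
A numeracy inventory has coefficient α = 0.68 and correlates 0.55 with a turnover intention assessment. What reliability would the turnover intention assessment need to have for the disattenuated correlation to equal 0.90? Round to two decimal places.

0.55

r_true = r_obs / √(r_xx · r_yy) ⇒ 0.90 = 0.55 / √(0.68 · r_yy).
√(0.68 · r_yy) = 0.55 / 0.90 = 0.6111; 0.68 · r_yy = 0.3734; r_yy = 0.3734 / 0.68 ≈ 0.55.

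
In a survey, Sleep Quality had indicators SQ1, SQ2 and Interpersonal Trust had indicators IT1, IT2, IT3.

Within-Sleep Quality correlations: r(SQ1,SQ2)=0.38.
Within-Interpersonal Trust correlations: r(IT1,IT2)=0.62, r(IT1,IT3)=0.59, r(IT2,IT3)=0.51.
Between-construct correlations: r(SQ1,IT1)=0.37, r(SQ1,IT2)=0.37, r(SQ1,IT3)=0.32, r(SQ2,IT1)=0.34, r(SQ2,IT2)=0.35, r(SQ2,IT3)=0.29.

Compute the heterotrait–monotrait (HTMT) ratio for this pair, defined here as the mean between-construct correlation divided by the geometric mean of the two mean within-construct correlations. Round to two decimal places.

0.73

Mean between = 2.04/6 = 0.3400.
Mean within-SQ = 0.38/1 = 0.3800; mean within-IT = 1.72/3 = 0.5733.
Geometric mean = √(0.3800 × 0.5733) = 0.4667.
HTMT = 0.3400 / 0.4667 = 0.73.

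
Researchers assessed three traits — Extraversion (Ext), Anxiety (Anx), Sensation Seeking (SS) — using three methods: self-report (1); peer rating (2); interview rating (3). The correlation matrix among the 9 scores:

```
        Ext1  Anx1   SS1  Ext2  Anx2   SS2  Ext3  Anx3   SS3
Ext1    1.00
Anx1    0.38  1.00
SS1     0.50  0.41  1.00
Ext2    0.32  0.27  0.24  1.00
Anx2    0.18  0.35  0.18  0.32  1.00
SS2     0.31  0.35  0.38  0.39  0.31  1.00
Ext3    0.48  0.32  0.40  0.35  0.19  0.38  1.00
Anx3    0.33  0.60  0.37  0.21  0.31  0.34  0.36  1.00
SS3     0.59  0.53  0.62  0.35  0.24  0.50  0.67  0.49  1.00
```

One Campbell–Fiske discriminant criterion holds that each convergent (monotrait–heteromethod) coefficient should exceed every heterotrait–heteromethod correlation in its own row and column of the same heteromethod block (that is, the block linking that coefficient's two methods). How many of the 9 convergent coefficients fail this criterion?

4

Each convergent coefficient versus the relevant comparison correlations:
Ext (methods 1·2): 0.32 vs {0.18, 0.27, 0.31, 0.24} → pass.
Ext (methods 1·3): 0.48 vs {0.33, 0.32, 0.59, 0.40} → fail.
Ext (methods 2·3): 0.35 vs {0.21, 0.19, 0.35, 0.38} → fail.
Anx (methods 1·2): 0.35 vs {0.27, 0.18, 0.35, 0.18} → fail.
Anx (methods 1·3): 0.60 vs {0.32, 0.33, 0.53, 0.37} → pass.
Anx (methods 2·3): 0.31 vs {0.19, 0.21, 0.24, 0.34} → fail.
SS (methods 1·2): 0.38 vs {0.24, 0.31, 0.18, 0.35} → pass.
SS (methods 1·3): 0.62 vs {0.40, 0.59, 0.37, 0.53} → pass.
SS (methods 2·3): 0.50 vs {0.38, 0.35, 0.34, 0.24} → pass.
4 of 9 fail.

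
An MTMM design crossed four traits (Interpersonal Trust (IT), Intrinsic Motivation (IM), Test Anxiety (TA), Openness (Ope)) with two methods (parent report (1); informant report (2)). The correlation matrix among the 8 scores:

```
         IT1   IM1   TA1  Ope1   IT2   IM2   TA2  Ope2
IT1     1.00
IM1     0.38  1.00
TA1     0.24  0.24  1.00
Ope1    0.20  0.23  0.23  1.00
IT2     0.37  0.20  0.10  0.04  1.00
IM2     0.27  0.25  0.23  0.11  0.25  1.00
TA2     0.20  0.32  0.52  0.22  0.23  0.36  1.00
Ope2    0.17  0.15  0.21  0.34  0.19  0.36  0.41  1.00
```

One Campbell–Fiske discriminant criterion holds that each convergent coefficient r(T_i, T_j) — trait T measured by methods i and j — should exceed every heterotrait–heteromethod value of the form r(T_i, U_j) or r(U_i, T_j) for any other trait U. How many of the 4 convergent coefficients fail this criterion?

Convergent coefficients and their comparison sets:
IT (methods 1·2): 0.37 vs {0.27, 0.20, 0.20, 0.10, 0.17, 0.04} → pass.
IM (methods 1·2): 0.25 vs {0.20, 0.27, 0.32, 0.23, 0.15, 0.11} → fail.
TA (methods 1·2): 0.52 vs {0.10, 0.20, 0.23, 0.32, 0.21, 0.22} → pass.
Ope (methods 1·2): 0.34 vs {0.04, 0.17, 0.11, 0.15, 0.22, 0.21} → pass.
1 of 4 fail.

1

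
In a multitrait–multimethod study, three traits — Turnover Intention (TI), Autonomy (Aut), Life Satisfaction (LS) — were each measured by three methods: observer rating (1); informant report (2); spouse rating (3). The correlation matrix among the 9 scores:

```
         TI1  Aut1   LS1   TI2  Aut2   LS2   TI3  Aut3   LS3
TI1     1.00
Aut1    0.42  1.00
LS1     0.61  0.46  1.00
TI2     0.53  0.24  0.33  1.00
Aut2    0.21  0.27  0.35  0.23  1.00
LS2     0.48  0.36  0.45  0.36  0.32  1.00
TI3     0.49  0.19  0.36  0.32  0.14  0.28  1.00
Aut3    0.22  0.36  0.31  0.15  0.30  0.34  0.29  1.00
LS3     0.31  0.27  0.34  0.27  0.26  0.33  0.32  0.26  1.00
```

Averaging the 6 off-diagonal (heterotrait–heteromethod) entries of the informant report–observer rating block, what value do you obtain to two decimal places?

HTHM values (method 2 × method 1): 0.24, 0.33, 0.21, 0.35, 0.48, 0.36; mean = 1.97/6 = 0.33.

0.33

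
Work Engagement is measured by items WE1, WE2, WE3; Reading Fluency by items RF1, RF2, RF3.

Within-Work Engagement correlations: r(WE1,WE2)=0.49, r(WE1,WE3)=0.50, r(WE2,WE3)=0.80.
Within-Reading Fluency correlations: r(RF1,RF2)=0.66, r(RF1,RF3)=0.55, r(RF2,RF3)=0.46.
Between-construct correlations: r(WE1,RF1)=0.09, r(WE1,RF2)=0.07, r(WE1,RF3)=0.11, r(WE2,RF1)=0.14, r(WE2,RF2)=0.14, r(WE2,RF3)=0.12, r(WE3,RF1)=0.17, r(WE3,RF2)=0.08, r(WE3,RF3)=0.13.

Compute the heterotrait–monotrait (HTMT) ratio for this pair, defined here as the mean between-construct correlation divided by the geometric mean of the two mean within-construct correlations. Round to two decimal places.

0.20

Mean between = 1.05/9 = 0.1167.
Mean within-WE = 1.79/3 = 0.5967; mean within-RF = 1.67/3 = 0.5567.
Geometric mean = √(0.5967 × 0.5567) = 0.5764.
HTMT = 0.1167 / 0.5764 = 0.20.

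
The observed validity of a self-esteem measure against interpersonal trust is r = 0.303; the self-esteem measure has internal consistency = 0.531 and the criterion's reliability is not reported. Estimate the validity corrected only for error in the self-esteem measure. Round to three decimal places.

Single correction: r_c = r_obs / √r_xx = 0.303 / √0.531 = 0.303 / 0.7287 ≈ 0.416.

0.416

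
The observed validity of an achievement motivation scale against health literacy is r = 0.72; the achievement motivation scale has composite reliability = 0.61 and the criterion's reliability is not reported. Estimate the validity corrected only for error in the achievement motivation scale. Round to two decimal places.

Single correction: r_c = r_obs / √r_xx = 0.72 / √0.61 = 0.72 / 0.7810 ≈ 0.92.

0.92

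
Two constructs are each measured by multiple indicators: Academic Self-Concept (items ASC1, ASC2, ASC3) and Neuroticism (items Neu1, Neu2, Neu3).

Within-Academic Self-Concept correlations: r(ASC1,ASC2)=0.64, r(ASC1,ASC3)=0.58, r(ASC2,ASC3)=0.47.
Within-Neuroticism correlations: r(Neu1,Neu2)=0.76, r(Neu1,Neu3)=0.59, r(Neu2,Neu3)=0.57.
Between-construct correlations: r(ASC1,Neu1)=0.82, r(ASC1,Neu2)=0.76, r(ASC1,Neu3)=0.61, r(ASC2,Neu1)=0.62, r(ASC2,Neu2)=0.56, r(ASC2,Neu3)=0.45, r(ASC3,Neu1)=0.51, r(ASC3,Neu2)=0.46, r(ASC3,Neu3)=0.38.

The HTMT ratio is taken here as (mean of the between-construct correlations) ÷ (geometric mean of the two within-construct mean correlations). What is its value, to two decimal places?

Between-construct mean = 5.17/9 = 0.5744.
Mean within-ASC = 1.69/3 = 0.5633; mean within-Neu = 1.92/3 = 0.6400.
Geometric mean = √(0.5633 × 0.6400) = 0.6004.
HTMT = 0.5744 / 0.6004 = 0.96.

0.96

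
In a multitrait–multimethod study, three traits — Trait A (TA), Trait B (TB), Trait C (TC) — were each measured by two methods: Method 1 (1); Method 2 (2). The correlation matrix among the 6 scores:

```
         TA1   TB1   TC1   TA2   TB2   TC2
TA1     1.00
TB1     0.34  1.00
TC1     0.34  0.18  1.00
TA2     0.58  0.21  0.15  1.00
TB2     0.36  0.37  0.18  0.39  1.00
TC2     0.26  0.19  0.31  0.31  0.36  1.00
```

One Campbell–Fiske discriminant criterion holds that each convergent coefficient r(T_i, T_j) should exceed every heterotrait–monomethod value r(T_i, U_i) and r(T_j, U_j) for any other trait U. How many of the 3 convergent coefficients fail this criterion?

2

Convergent coefficients and their comparison sets:
TA (methods 1·2): 0.58 vs {0.34, 0.39, 0.34, 0.31} → pass.
TB (methods 1·2): 0.37 vs {0.34, 0.39, 0.18, 0.36} → fail.
TC (methods 1·2): 0.31 vs {0.34, 0.31, 0.18, 0.36} → fail.
2 of 3 fail.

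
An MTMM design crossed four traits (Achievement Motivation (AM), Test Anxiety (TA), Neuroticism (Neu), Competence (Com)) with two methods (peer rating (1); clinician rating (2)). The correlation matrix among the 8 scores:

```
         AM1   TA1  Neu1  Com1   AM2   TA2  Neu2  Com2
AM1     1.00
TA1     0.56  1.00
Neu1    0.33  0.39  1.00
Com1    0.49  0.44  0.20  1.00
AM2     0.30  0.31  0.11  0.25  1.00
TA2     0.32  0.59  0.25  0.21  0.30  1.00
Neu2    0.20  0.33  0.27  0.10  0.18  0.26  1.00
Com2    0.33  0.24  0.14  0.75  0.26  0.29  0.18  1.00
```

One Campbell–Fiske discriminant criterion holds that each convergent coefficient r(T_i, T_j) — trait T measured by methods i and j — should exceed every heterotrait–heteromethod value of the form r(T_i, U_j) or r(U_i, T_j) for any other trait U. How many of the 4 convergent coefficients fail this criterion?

Checking each validity diagonal entry against its comparison values:
AM (methods 1·2): 0.30 vs {0.32, 0.31, 0.20, 0.11, 0.33, 0.25} → fail.
TA (methods 1·2): 0.59 vs {0.31, 0.32, 0.33, 0.25, 0.24, 0.21} → pass.
Neu (methods 1·2): 0.27 vs {0.11, 0.20, 0.25, 0.33, 0.14, 0.10} → fail.
Com (methods 1·2): 0.75 vs {0.25, 0.33, 0.21, 0.24, 0.10, 0.14} → pass.
2 of 4 fail.

2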